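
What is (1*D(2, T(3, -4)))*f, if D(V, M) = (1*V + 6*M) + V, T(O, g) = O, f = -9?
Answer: -198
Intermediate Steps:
D(V, M) = 2*V + 6*M (D(V, M) = (V + 6*M) + V = 2*V + 6*M)
(1*D(2, T(3, -4)))*f = (1*(2*2 + 6*3))*(-9) = (1*(4 + 18))*(-9) = (1*22)*(-9) = 22*(-9) = -198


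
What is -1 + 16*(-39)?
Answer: -625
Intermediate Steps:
-1 + 16*(-39) = -1 - 624 = -625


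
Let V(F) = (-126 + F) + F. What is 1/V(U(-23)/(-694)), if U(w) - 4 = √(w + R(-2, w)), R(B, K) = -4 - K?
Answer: -7586461/955981540 + 347*I/955981540 ≈ -0.0079358 + 3.6298e-7*I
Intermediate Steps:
U(w) = 4 + 2*I (U(w) = 4 + √(w + (-4 - w)) = 4 + √(-4) = 4 + 2*I)
V(F) = -126 + 2*F
1/V(U(-23)/(-694)) = 1/(-126 + 2*((4 + 2*I)/(-694))) = 1/(-126 + 2*((4 + 2*I)*(-1/694))) = 1/(-126 + 2*(-2/347 - I/347)) = 1/(-126 + (-4/347 - 2*I/347)) = 1/(-43726/347 - 2*I/347) = 120409*(-43726/347 + 2*I/347)/1911963080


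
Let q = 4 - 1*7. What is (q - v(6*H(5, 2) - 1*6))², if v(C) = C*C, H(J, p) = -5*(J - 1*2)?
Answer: 84989961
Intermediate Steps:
H(J, p) = 10 - 5*J (H(J, p) = -5*(J - 2) = -5*(-2 + J) = 10 - 5*J)
q = -3 (q = 4 - 7 = -3)
v(C) = C²
(q - v(6*H(5, 2) - 1*6))² = (-3 - (6*(10 - 5*5) - 1*6)²)² = (-3 - (6*(10 - 25) - 6)²)² = (-3 - (6*(-15) - 6)²)² = (-3 - (-90 - 6)²)² = (-3 - 1*(-96)²)² = (-3 - 1*9216)² = (-3 - 9216)² = (-9219)² = 84989961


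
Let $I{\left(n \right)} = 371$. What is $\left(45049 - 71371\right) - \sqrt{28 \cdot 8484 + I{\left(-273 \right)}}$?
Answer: $-26322 - \sqrt{237923} \approx -26810.0$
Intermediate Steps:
$\left(45049 - 71371\right) - \sqrt{28 \cdot 8484 + I{\left(-273 \right)}} = \left(45049 - 71371\right) - \sqrt{28 \cdot 8484 + 371} = \left(45049 - 71371\right) - \sqrt{237552 + 371} = -26322 - \sqrt{237923}$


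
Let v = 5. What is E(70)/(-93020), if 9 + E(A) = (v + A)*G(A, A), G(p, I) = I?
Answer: -5241/93020 ≈ -0.056343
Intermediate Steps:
E(A) = -9 + A*(5 + A) (E(A) = -9 + (5 + A)*A = -9 + A*(5 + A))
E(70)/(-93020) = (-9 + 70² + 5*70)/(-93020) = (-9 + 4900 + 350)*(-1/93020) = 5241*(-1/93020) = -5241/93020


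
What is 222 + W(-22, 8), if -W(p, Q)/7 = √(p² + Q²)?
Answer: 222 - 14*√137 ≈ 58.134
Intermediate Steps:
W(p, Q) = -7*√(Q² + p²) (W(p, Q) = -7*√(p² + Q²) = -7*√(Q² + p²))
222 + W(-22, 8) = 222 - 7*√(8² + (-22)²) = 222 - 7*√(64 + 484) = 222 - 14*√137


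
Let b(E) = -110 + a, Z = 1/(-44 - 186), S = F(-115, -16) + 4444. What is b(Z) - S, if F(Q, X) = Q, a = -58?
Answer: -4497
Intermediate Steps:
S = 4329 (S = -115 + 4444 = 4329)
Z = -1/230 (Z = 1/(-230) = -1/230 ≈ -0.0043478)
b(E) = -168 (b(E) = -110 - 58 = -168)
b(Z) - S = -168 - 1*4329 = -168 - 4329 = -4497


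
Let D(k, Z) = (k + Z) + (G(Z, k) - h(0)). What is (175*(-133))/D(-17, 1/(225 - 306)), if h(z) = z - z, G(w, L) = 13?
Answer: 75411/13 ≈ 5800.8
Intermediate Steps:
h(z) = 0
D(k, Z) = 13 + Z + k (D(k, Z) = (k + Z) + (13 - 1*0) = (Z + k) + (13 + 0) = (Z + k) + 13 = 13 + Z + k)
(175*(-133))/D(-17, 1/(225 - 306)) = (175*(-133))/(13 + 1/(225 - 306) - 17) = -23275/(13 + 1/(-81) - 17) = -23275/(13 - 1/81 - 17) = -23275/(-325/81) = -23275*(-81/325) = 75411/13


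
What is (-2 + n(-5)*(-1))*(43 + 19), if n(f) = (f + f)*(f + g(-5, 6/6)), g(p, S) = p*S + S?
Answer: -5704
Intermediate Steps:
g(p, S) = S + S*p (g(p, S) = S*p + S = S + S*p)
n(f) = 2*f*(-4 + f) (n(f) = (f + f)*(f + (6/6)*(1 - 5)) = (2*f)*(f + (6*(1/6))*(-4)) = (2*f)*(f + 1*(-4)) = (2*f)*(f - 4) = (2*f)*(-4 + f) = 2*f*(-4 + f))
(-2 + n(-5)*(-1))*(43 + 19) = (-2 + (2*(-5)*(-4 - 5))*(-1))*(43 + 19) = (-2 + (2*(-5)*(-9))*(-1))*62 = (-2 + 90*(-1))*62 = (-2 - 90)*62 = -92*62 = -5704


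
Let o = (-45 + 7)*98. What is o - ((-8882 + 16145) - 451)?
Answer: -10536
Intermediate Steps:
o = -3724 (o = -38*98 = -3724)
o - ((-8882 + 16145) - 451) = -3724 - ((-8882 + 16145) - 451) = -3724 - (7263 - 451) = -3724 - 1*6812 = -3724 - 6812 = -10536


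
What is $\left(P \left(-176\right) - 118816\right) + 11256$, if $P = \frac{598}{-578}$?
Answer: $- \frac{31032216}{289} \approx -1.0738 \cdot 10^{5}$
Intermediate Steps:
$P = - \frac{299}{289}$ ($P = 598 \left(- \frac{1}{578}\right) = - \frac{299}{289} \approx -1.0346$)
$\left(P \left(-176\right) - 118816\right) + 11256 = \left(\left(- \frac{299}{289}\right) \left(-176\right) - 118816\right) + 11256 = \left(\frac{52624}{289} - 118816\right) + 11256 = - \frac{34285200}{289} + 11256 = - \frac{31032216}{289}$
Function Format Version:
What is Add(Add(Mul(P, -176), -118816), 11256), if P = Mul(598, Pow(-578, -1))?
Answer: Rational(-31032216, 289) ≈ -1.0738e+5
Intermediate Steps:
P = Rational(-299, 289) (P = Mul(598, Rational(-1, 578)) = Rational(-299, 289) ≈ -1.0346)
Add(Add(Mul(P, -176), -118816), 11256) = Add(Add(Mul(Rational(-299, 289), -176), -118816), 11256) = Add(Add(Rational(52624, 289), -118816), 11256) = Add(Rational(-34285200, 289), 11256) = Rational(-31032216, 289)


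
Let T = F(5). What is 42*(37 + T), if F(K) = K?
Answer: 1764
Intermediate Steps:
T = 5
42*(37 + T) = 42*(37 + 5) = 42*42 = 1764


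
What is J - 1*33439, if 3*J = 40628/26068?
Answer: -93393676/2793 ≈ -33439.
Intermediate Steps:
J = 1451/2793 (J = (40628/26068)/3 = (40628*(1/26068))/3 = (1/3)*(1451/931) = 1451/2793 ≈ 0.51951)
J - 1*33439 = 1451/2793 - 1*33439 = 1451/2793 - 33439 = -93393676/2793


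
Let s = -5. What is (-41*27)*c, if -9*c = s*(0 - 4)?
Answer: 2460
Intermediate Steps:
c = -20/9 (c = -(-5)*(0 - 4)/9 = -(-5)*(-4)/9 = -⅑*20 = -20/9 ≈ -2.2222)
(-41*27)*c = -41*27*(-20/9) = -1107*(-20/9) = 2460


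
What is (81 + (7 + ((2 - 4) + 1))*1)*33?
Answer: 2871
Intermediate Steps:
(81 + (7 + ((2 - 4) + 1))*1)*33 = (81 + (7 + (-2 + 1))*1)*33 = (81 + (7 - 1)*1)*33 = (81 + 6*1)*33 = (81 + 6)*33 = 87*33 = 2871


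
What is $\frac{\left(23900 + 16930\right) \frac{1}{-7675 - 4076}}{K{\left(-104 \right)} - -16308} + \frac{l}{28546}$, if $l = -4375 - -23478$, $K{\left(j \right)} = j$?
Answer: $\frac{21644630374}{32354376913} \approx 0.66899$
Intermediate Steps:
$l = 19103$ ($l = -4375 + 23478 = 19103$)
$\frac{\left(23900 + 16930\right) \frac{1}{-7675 - 4076}}{K{\left(-104 \right)} - -16308} + \frac{l}{28546} = \frac{\left(23900 + 16930\right) \frac{1}{-7675 - 4076}}{-104 - -16308} + \frac{19103}{28546} = \frac{40830 \frac{1}{-11751}}{-104 + 16308} + 19103 \cdot \frac{1}{28546} = \frac{40830 \left(- \frac{1}{11751}\right)}{16204} + \frac{2729}{4078} = \left(- \frac{13610}{3917}\right) \frac{1}{16204} + \frac{2729}{4078} = - \frac{6805}{31735534} + \frac{2729}{4078} = \frac{21644630374}{32354376913}$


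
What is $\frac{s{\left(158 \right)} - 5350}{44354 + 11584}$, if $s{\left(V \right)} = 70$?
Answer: $- \frac{880}{9323} \approx -0.09439$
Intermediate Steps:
$\frac{s{\left(158 \right)} - 5350}{44354 + 11584} = \frac{70 - 5350}{44354 + 11584} = - \frac{5280}{55938} = \left(-5280\right) \frac{1}{55938} = - \frac{880}{9323}$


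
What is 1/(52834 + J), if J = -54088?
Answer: -1/1254 ≈ -0.00079745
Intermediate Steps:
1/(52834 + J) = 1/(52834 - 54088) = 1/(-1254) = -1/1254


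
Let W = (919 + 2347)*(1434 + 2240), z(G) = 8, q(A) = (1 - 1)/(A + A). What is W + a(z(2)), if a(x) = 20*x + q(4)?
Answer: 11999444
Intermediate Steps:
q(A) = 0 (q(A) = 0/((2*A)) = 0*(1/(2*A)) = 0)
W = 11999284 (W = 3266*3674 = 11999284)
a(x) = 20*x (a(x) = 20*x + 0 = 20*x)
W + a(z(2)) = 11999284 + 20*8 = 11999284 + 160 = 11999444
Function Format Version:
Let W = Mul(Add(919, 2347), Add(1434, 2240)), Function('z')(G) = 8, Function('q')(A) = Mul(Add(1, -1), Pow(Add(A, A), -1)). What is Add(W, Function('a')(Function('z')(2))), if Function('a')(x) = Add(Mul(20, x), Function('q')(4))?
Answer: 11999444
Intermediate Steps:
Function('q')(A) = 0 (Function('q')(A) = Mul(0, Pow(Mul(2, A), -1)) = Mul(0, Mul(Rational(1, 2), Pow(A, -1))) = 0)
W = 11999284 (W = Mul(3266, 3674) = 11999284)
Function('a')(x) = Mul(20, x) (Function('a')(x) = Add(Mul(20, x), 0) = Mul(20, x))
Add(W, Function('a')(Function('z')(2))) = Add(11999284, Mul(20, 8)) = Add(11999284, 160) = 11999444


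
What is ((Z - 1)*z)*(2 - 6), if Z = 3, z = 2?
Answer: -16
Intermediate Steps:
((Z - 1)*z)*(2 - 6) = ((3 - 1)*2)*(2 - 6) = (2*2)*(-4) = 4*(-4) = -16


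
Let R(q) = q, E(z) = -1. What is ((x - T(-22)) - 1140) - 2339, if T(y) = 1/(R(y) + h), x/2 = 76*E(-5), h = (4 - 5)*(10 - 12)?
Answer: -72619/20 ≈ -3630.9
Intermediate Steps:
h = 2 (h = -1*(-2) = 2)
x = -152 (x = 2*(76*(-1)) = 2*(-76) = -152)
T(y) = 1/(2 + y) (T(y) = 1/(y + 2) = 1/(2 + y))
((x - T(-22)) - 1140) - 2339 = ((-152 - 1/(2 - 22)) - 1140) - 2339 = ((-152 - 1/(-20)) - 1140) - 2339 = ((-152 - 1*(-1/20)) - 1140) - 2339 = ((-152 + 1/20) - 1140) - 2339 = (-3039/20 - 1140) - 2339 = -25839/20 - 2339 = -72619/20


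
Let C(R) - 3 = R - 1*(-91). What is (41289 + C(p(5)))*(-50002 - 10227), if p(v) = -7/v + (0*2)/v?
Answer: -12461861932/5 ≈ -2.4924e+9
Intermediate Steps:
p(v) = -7/v (p(v) = -7/v + 0/v = -7/v + 0 = -7/v)
C(R) = 94 + R (C(R) = 3 + (R - 1*(-91)) = 3 + (R + 91) = 3 + (91 + R) = 94 + R)
(41289 + C(p(5)))*(-50002 - 10227) = (41289 + (94 - 7/5))*(-50002 - 10227) = (41289 + (94 - 7*1/5))*(-60229) = (41289 + (94 - 7/5))*(-60229) = (41289 + 463/5)*(-60229) = (206908/5)*(-60229) = -12461861932/5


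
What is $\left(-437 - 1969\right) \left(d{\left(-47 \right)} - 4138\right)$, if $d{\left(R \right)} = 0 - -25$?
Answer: $9895878$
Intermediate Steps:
$d{\left(R \right)} = 25$ ($d{\left(R \right)} = 0 + 25 = 25$)
$\left(-437 - 1969\right) \left(d{\left(-47 \right)} - 4138\right) = \left(-437 - 1969\right) \left(25 - 4138\right) = \left(-2406\right) \left(-4113\right) = 9895878$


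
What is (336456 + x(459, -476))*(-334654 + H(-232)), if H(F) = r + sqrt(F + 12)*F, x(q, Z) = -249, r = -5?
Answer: -112514698413 - 156000048*I*sqrt(55) ≈ -1.1251e+11 - 1.1569e+9*I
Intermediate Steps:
H(F) = -5 + F*sqrt(12 + F) (H(F) = -5 + sqrt(F + 12)*F = -5 + sqrt(12 + F)*F = -5 + F*sqrt(12 + F))
(336456 + x(459, -476))*(-334654 + H(-232)) = (336456 - 249)*(-334654 + (-5 - 232*sqrt(12 - 232))) = 336207*(-334654 + (-5 - 464*I*sqrt(55))) = 336207*(-334659 - 464*I*sqrt(55)) = -112514698413 - 156000048*I*sqrt(55)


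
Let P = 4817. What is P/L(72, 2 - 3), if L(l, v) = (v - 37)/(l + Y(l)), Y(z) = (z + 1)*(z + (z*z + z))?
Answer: -936945036/19 ≈ -4.9313e+7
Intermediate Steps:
Y(z) = (1 + z)*(z² + 2*z) (Y(z) = (1 + z)*(z + (z² + z)) = (1 + z)*(z + (z + z²)) = (1 + z)*(z² + 2*z))
L(l, v) = (-37 + v)/(l + l*(2 + l² + 3*l)) (L(l, v) = (v - 37)/(l + l*(2 + l² + 3*l)) = (-37 + v)/(l + l*(2 + l² + 3*l)))
P/L(72, 2 - 3) = 4817/(((-37 + (2 - 3))/(72*(3 + 72² + 3*72)))) = 4817/(((-37 - 1)/(72*(3 + 5184 + 216)))) = 4817/(((1/72)*(-38)/5403)) = 4817/(((1/72)*(1/5403)*(-38))) = 4817/(-19/194508) = 4817*(-194508/19) = -936945036/19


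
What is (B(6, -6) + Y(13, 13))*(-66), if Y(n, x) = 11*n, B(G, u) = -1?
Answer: -9372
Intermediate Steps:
(B(6, -6) + Y(13, 13))*(-66) = (-1 + 11*13)*(-66) = (-1 + 143)*(-66) = 142*(-66) = -9372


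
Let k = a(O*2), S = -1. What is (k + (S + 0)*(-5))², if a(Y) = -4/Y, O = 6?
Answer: 196/9 ≈ 21.778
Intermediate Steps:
k = -⅓ (k = -4/(6*2) = -4/12 = -4*1/12 = -⅓ ≈ -0.33333)
(k + (S + 0)*(-5))² = (-⅓ + (-1 + 0)*(-5))² = (-⅓ - 1*(-5))² = (-⅓ + 5)² = (14/3)² = 196/9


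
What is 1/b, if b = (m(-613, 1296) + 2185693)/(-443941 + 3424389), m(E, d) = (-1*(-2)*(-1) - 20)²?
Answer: 2980448/2186177 ≈ 1.3633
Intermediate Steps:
m(E, d) = 484 (m(E, d) = (2*(-1) - 20)² = (-2 - 20)² = (-22)² = 484)
b = 2186177/2980448 (b = (484 + 2185693)/(-443941 + 3424389) = 2186177/2980448 ≈ 0.73351)
1/b = 1/(2186177/2980448) = 2980448/2186177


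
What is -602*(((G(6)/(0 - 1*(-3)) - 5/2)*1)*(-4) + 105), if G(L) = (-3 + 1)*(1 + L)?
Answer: -241402/3 ≈ -80467.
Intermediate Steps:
G(L) = -2 - 2*L (G(L) = -2*(1 + L) = -2 - 2*L)
-602*(((G(6)/(0 - 1*(-3)) - 5/2)*1)*(-4) + 105) = -602*((((-2 - 2*6)/(0 - 1*(-3)) - 5/2)*1)*(-4) + 105) = -602*((((-2 - 12)/(0 + 3) - 5*1/2)*1)*(-4) + 105) = -602*(((-14/3 - 5/2)*1)*(-4) + 105) = -602*(-43/6*1*(-4) + 105) = -602*(-43/6*(-4) + 105) = -602*(86/3 + 105) = -602*401/3 = -241402/3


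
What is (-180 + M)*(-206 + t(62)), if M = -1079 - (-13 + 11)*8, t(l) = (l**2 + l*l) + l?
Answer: -9377192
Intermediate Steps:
t(l) = l + 2*l**2 (t(l) = (l**2 + l**2) + l = 2*l**2 + l = l + 2*l**2)
M = -1063 (M = -1079 - (-2)*8 = -1079 - 1*(-16) = -1079 + 16 = -1063)
(-180 + M)*(-206 + t(62)) = (-180 - 1063)*(-206 + 62*(1 + 2*62)) = -1243*(-206 + 62*(1 + 124)) = -1243*(-206 + 62*125) = -1243*(-206 + 7750) = -1243*7544 = -9377192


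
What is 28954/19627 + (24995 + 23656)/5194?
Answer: 1105260253/101942638 ≈ 10.842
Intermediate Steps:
28954/19627 + (24995 + 23656)/5194 = 28954*(1/19627) + 48651*(1/5194) = 28954/19627 + 48651/5194 = 1105260253/101942638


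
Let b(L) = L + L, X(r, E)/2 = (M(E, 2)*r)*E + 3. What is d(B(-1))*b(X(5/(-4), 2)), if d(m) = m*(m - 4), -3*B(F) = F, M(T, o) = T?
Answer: 88/9 ≈ 9.7778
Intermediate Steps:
X(r, E) = 6 + 2*r*E² (X(r, E) = 2*((E*r)*E + 3) = 2*(r*E² + 3) = 2*(3 + r*E²) = 6 + 2*r*E²)
b(L) = 2*L
B(F) = -F/3
d(m) = m*(-4 + m)
d(B(-1))*b(X(5/(-4), 2)) = ((-⅓*(-1))*(-4 - ⅓*(-1)))*(2*(6 + 2*(5/(-4))*2²)) = ((-4 + ⅓)/3)*(2*(6 + 2*(5*(-¼))*4)) = ((⅓)*(-11/3))*(2*(6 + 2*(-5/4)*4)) = -22*(6 - 10)/9 = -22*(-4)/9 = -11/9*(-8) = 88/9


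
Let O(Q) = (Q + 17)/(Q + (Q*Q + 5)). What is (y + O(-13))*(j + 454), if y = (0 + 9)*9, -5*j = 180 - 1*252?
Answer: 6110278/161 ≈ 37952.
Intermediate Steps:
j = 72/5 (j = -(180 - 1*252)/5 = -(180 - 252)/5 = -1/5*(-72) = 72/5 ≈ 14.400)
y = 81 (y = 9*9 = 81)
O(Q) = (17 + Q)/(5 + Q + Q**2) (O(Q) = (17 + Q)/(Q + (Q**2 + 5)) = (17 + Q)/(Q + (5 + Q**2)) = (17 + Q)/(5 + Q + Q**2))
(y + O(-13))*(j + 454) = (81 + (17 - 13)/(5 - 13 + (-13)**2))*(72/5 + 454) = (81 + 4/(5 - 13 + 169))*(2342/5) = (81 + 4/161)*(2342/5) = (13045/161)*(2342/5) = 6110278/161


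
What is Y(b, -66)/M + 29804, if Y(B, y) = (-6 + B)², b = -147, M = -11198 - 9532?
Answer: 205937837/6910 ≈ 29803.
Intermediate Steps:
M = -20730
Y(b, -66)/M + 29804 = (-6 - 147)²/(-20730) + 29804 = (-153)²*(-1/20730) + 29804 = 23409*(-1/20730) + 29804 = -7803/6910 + 29804 = 205937837/6910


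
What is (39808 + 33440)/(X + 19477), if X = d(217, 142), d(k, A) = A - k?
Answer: 336/89 ≈ 3.7753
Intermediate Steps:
X = -75 (X = 142 - 1*217 = 142 - 217 = -75)
(39808 + 33440)/(X + 19477) = (39808 + 33440)/(-75 + 19477) = 73248/19402 = 73248*(1/19402) = 336/89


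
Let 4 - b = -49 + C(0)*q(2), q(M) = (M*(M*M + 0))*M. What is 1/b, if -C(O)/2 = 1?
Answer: 1/85 ≈ 0.011765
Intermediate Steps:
q(M) = M⁴ (q(M) = (M*(M² + 0))*M = (M*M²)*M = M³*M = M⁴)
C(O) = -2 (C(O) = -2*1 = -2)
b = 85 (b = 4 - (-49 - 2*2⁴) = 4 - (-49 - 2*16) = 4 - (-49 - 32) = 4 - 1*(-81) = 4 + 81 = 85)
1/b = 1/85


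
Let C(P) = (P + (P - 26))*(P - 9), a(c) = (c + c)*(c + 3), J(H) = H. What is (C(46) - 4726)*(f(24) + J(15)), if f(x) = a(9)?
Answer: -527604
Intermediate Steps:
a(c) = 2*c*(3 + c) (a(c) = (2*c)*(3 + c) = 2*c*(3 + c))
f(x) = 216 (f(x) = 2*9*(3 + 9) = 2*9*12 = 216)
C(P) = (-26 + 2*P)*(-9 + P) (C(P) = (P + (-26 + P))*(-9 + P) = (-26 + 2*P)*(-9 + P))
(C(46) - 4726)*(f(24) + J(15)) = ((234 - 44*46 + 2*46²) - 4726)*(216 + 15) = ((234 - 2024 + 2*2116) - 4726)*231 = ((234 - 2024 + 4232) - 4726)*231 = (2442 - 4726)*231 = -2284*231 = -527604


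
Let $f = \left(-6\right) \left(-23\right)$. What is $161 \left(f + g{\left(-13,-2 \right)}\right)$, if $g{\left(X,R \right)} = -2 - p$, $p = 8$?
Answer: $20608$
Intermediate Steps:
$g{\left(X,R \right)} = -10$ ($g{\left(X,R \right)} = -2 - 8 = -10$)
$f = 138$
$161 \left(f + g{\left(-13,-2 \right)}\right) = 161 \left(138 - 10\right) = 161 \cdot 128 = 20608$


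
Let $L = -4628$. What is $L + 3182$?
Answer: $-1446$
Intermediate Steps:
$L + 3182 = -4628 + 3182 = -1446$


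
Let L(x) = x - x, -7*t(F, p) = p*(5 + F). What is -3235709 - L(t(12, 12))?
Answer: -3235709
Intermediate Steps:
t(F, p) = -p*(5 + F)/7
L(x) = 0
-3235709 - L(t(12, 12)) = -3235709 - 1*0 = -3235709 + 0 = -3235709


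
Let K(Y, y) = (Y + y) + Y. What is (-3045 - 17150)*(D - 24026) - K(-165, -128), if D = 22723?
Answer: 26314543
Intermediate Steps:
K(Y, y) = y + 2*Y
(-3045 - 17150)*(D - 24026) - K(-165, -128) = (-3045 - 17150)*(22723 - 24026) - (-128 + 2*(-165)) = -20195*(-1303) - (-128 - 330) = 26314085 - 1*(-458) = 26314085 + 458 = 26314543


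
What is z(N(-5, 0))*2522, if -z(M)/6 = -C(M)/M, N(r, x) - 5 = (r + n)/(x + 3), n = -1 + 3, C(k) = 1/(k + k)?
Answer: 3783/8 ≈ 472.88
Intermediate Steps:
C(k) = 1/(2*k)
n = 2
N(r, x) = 5 + (2 + r)/(3 + x) (N(r, x) = 5 + (r + 2)/(x + 3) = 5 + (2 + r)/(3 + x))
z(M) = 3/M² (z(M) = -(-6)*(1/(2*M))/M = -(-6)*1/(2*M²) = -(-3)/M² = 3/M²)
z(N(-5, 0))*2522 = (3/((17 - 5 + 5*0)/(3 + 0))²)*2522 = (3/((17 - 5 + 0)/3)²)*2522 = (3/((⅓)*12)²)*2522 = (3/4²)*2522 = (3*(1/16))*2522 = (3/16)*2522 = 3783/8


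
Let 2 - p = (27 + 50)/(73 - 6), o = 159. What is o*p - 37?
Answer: 6584/67 ≈ 98.269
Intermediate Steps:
p = 57/67 (p = 2 - (27 + 50)/(73 - 6) = 2 - 77/67 = 57/67 ≈ 0.85075)
o*p - 37 = 159*(57/67) - 37 = 9063/67 - 37 = 6584/67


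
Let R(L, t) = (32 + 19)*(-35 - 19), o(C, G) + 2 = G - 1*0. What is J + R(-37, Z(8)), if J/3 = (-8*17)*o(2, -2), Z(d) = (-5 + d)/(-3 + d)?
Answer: -1122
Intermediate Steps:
o(C, G) = -2 + G (o(C, G) = -2 + (G - 1*0) = -2 + (G + 0) = -2 + G)
Z(d) = (-5 + d)/(-3 + d)
J = 1632 (J = 3*((-8*17)*(-2 - 2)) = 3*(-136*(-4)) = 3*544 = 1632)
R(L, t) = -2754 (R(L, t) = 51*(-54) = -2754)
J + R(-37, Z(8)) = 1632 - 2754 = -1122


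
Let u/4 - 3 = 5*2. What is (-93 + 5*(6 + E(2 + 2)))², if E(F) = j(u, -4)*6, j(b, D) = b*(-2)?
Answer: 10131489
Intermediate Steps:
u = 52 (u = 12 + 4*(5*2) = 12 + 4*10 = 12 + 40 = 52)
j(b, D) = -2*b
E(F) = -624 (E(F) = -2*52*6 = -104*6 = -624)
(-93 + 5*(6 + E(2 + 2)))² = (-93 + 5*(6 - 624))² = (-93 + 5*(-618))² = (-93 - 3090)² = (-3183)² = 10131489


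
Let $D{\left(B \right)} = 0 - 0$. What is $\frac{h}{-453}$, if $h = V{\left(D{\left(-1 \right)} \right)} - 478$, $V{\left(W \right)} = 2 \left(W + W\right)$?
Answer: $\frac{478}{453} \approx 1.0552$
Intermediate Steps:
$D{\left(B \right)} = 0$ ($D{\left(B \right)} = 0 + 0 = 0$)
$V{\left(W \right)} = 4 W$ ($V{\left(W \right)} = 2 \cdot 2 W = 4 W$)
$h = -478$ ($h = 4 \cdot 0 - 478 = 0 - 478 = -478$)
$\frac{h}{-453} = - \frac{478}{-453} = \left(-478\right) \left(- \frac{1}{453}\right) = \frac{478}{453}$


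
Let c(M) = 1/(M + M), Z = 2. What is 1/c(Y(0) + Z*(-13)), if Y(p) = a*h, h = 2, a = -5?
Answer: -72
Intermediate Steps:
Y(p) = -10 (Y(p) = -5*2 = -10)
c(M) = 1/(2*M)
1/c(Y(0) + Z*(-13)) = 1/(1/(2*(-10 + 2*(-13)))) = 1/(1/(2*(-10 - 26))) = 1/((½)/(-36)) = 1/((½)*(-1/36)) = 1/(-1/72) = -72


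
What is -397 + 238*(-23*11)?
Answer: -60611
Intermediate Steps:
-397 + 238*(-23*11) = -397 + 238*(-253) = -397 - 60214 = -60611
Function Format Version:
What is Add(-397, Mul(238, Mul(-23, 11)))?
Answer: -60611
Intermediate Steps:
Add(-397, Mul(238, Mul(-23, 11))) = Add(-397, Mul(238, -253)) = Add(-397, -60214) = -60611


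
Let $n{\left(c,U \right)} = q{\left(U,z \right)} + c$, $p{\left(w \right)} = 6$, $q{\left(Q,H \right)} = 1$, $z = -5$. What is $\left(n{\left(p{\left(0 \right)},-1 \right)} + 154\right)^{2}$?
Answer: $25921$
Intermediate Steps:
$n{\left(c,U \right)} = 1 + c$
$\left(n{\left(p{\left(0 \right)},-1 \right)} + 154\right)^{2} = \left(\left(1 + 6\right) + 154\right)^{2} = \left(7 + 154\right)^{2} = 161^{2} = 25921$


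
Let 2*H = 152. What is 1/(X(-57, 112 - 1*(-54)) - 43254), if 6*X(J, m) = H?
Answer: -3/129724 ≈ -2.3126e-5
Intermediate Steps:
H = 76 (H = (1/2)*152 = 76)
X(J, m) = 38/3 (X(J, m) = (1/6)*76 = 38/3)
1/(X(-57, 112 - 1*(-54)) - 43254) = 1/(38/3 - 43254) = 1/(-129724/3) = -3/129724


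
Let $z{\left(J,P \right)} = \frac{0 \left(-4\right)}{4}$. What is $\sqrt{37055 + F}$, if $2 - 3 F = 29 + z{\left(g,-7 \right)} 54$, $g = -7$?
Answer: $\sqrt{37046} \approx 192.47$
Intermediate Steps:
$z{\left(J,P \right)} = 0$ ($z{\left(J,P \right)} = 0 \cdot \frac{1}{4} = 0$)
$F = -9$ ($F = \frac{2}{3} - \frac{29 + 0 \cdot 54}{3} = \frac{2}{3} - \frac{29 + 0}{3} = \frac{2}{3} - \frac{29}{3} = -9$)
$\sqrt{37055 + F} = \sqrt{37055 - 9} = \sqrt{37046}$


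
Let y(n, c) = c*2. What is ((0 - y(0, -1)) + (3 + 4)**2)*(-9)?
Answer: -459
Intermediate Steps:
y(n, c) = 2*c
((0 - y(0, -1)) + (3 + 4)**2)*(-9) = ((0 - 2*(-1)) + (3 + 4)**2)*(-9) = ((0 - 1*(-2)) + 7**2)*(-9) = ((0 + 2) + 49)*(-9) = (2 + 49)*(-9) = 51*(-9) = -459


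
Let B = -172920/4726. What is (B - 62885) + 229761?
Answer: 394241528/2363 ≈ 1.6684e+5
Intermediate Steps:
B = -86460/2363 (B = -172920*1/4726 = -86460/2363 ≈ -36.589)
(B - 62885) + 229761 = (-86460/2363 - 62885) + 229761 = -148683715/2363 + 229761 = 394241528/2363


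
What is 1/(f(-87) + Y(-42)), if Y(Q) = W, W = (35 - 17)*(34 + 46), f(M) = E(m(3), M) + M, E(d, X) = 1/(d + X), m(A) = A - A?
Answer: 87/117710 ≈ 0.00073910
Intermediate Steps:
m(A) = 0
E(d, X) = 1/(X + d)
f(M) = M + 1/M (f(M) = 1/(M + 0) + M = 1/M + M = M + 1/M)
W = 1440 (W = 18*80 = 1440)
Y(Q) = 1440
1/(f(-87) + Y(-42)) = 1/((-87 + 1/(-87)) + 1440) = 1/((-87 - 1/87) + 1440) = 1/(-7570/87 + 1440) = 1/(117710/87) = 87/117710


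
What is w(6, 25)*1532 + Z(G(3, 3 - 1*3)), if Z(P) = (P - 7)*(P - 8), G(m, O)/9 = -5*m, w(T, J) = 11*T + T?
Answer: 130610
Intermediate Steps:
w(T, J) = 12*T
G(m, O) = -45*m (G(m, O) = 9*(-5*m) = -45*m)
Z(P) = (-8 + P)*(-7 + P) (Z(P) = (-7 + P)*(-8 + P) = (-8 + P)*(-7 + P))
w(6, 25)*1532 + Z(G(3, 3 - 1*3)) = (12*6)*1532 + (56 + (-45*3)² - (-675)*3) = 72*1532 + (56 + (-135)² - 15*(-135)) = 110304 + (56 + 18225 + 2025) = 110304 + 20306 = 130610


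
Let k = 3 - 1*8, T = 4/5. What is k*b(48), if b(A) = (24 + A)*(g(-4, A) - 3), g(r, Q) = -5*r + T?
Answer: -6408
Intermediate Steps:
T = 4/5 (T = 4*(1/5) = 4/5 ≈ 0.80000)
k = -5 (k = 3 - 8 = -5)
g(r, Q) = 4/5 - 5*r (g(r, Q) = -5*r + 4/5 = 4/5 - 5*r)
b(A) = 2136/5 + 89*A/5 (b(A) = (24 + A)*((4/5 - 5*(-4)) - 3) = (24 + A)*((4/5 + 20) - 3) = (24 + A)*(104/5 - 3) = (24 + A)*(89/5) = 2136/5 + 89*A/5)
k*b(48) = -5*(2136/5 + (89/5)*48) = -5*(2136/5 + 4272/5) = -5*6408/5 = -6408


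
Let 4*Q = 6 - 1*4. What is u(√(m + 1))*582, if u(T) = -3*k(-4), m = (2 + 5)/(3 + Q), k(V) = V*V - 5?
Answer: -19206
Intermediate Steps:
Q = ½ (Q = (6 - 1*4)/4 = (6 - 4)/4 = (¼)*2 = ½ ≈ 0.50000)
k(V) = -5 + V² (k(V) = V² - 5 = -5 + V²)
m = 2 (m = (2 + 5)/(3 + ½) = 7/(7/2) = 7*(2/7) = 2)
u(T) = -33 (u(T) = -3*(-5 + (-4)²) = -3*(-5 + 16) = -3*11 = -33)
u(√(m + 1))*582 = -33*582 = -19206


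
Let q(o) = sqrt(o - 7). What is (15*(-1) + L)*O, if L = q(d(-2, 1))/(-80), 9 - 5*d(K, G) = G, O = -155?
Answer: 2325 + 93*I*sqrt(15)/80 ≈ 2325.0 + 4.5023*I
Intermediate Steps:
d(K, G) = 9/5 - G/5
q(o) = sqrt(-7 + o)
L = -3*I*sqrt(15)/400 (L = sqrt(-7 + (9/5 - 1/5*1))/(-80) = sqrt(-7 + (9/5 - 1/5))*(-1/80) = sqrt(-7 + 8/5)*(-1/80) = sqrt(-27/5)*(-1/80) = (3*I*sqrt(15)/5)*(-1/80) = -3*I*sqrt(15)/400 ≈ -0.029047*I)
(15*(-1) + L)*O = (15*(-1) - 3*I*sqrt(15)/400)*(-155) = (-15 - 3*I*sqrt(15)/400)*(-155) = 2325 + 93*I*sqrt(15)/80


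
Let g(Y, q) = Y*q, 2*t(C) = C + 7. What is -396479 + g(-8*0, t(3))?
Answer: -396479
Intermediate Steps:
t(C) = 7/2 + C/2 (t(C) = (C + 7)/2 = (7 + C)/2 = 7/2 + C/2)
-396479 + g(-8*0, t(3)) = -396479 + (-8*0)*(7/2 + (½)*3) = -396479 + 0*(7/2 + 3/2) = -396479 + 0*5 = -396479 + 0 = -396479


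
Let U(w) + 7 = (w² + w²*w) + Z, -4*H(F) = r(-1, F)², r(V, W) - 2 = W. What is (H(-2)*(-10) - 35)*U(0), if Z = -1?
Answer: 280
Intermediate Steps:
r(V, W) = 2 + W
H(F) = -(2 + F)²/4
U(w) = -8 + w² + w³ (U(w) = -7 + ((w² + w²*w) - 1) = -7 + ((w² + w³) - 1) = -7 + (-1 + w² + w³) = -8 + w² + w³)
(H(-2)*(-10) - 35)*U(0) = (-(2 - 2)²/4*(-10) - 35)*(-8 + 0² + 0³) = (-¼*0²*(-10) - 35)*(-8 + 0 + 0) = (-¼*0*(-10) - 35)*(-8) = (0*(-10) - 35)*(-8) = (0 - 35)*(-8) = -35*(-8) = 280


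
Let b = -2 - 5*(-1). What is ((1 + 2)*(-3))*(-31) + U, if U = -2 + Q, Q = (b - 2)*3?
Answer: 280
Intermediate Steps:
b = 3 (b = -2 + 5 = 3)
Q = 3 (Q = (3 - 2)*3 = 1*3 = 3)
U = 1 (U = -2 + 3 = 1)
((1 + 2)*(-3))*(-31) + U = ((1 + 2)*(-3))*(-31) + 1 = (3*(-3))*(-31) + 1 = -9*(-31) + 1 = 279 + 1 = 280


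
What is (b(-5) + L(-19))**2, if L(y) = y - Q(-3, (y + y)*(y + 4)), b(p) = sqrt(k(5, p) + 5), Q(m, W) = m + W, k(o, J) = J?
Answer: 343396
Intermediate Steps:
Q(m, W) = W + m
b(p) = sqrt(5 + p) (b(p) = sqrt(p + 5) = sqrt(5 + p))
L(y) = 3 + y - 2*y*(4 + y) (L(y) = y - ((y + y)*(y + 4) - 3) = y - ((2*y)*(4 + y) - 3) = y - (2*y*(4 + y) - 3) = y - (-3 + 2*y*(4 + y)) = y + (3 - 2*y*(4 + y)) = 3 + y - 2*y*(4 + y))
(b(-5) + L(-19))**2 = (sqrt(5 - 5) + (3 - 19 - 2*(-19)*(4 - 19)))**2 = (sqrt(0) + (3 - 19 - 2*(-19)*(-15)))**2 = (0 + (3 - 19 - 570))**2 = (0 - 586)**2 = (-586)**2 = 343396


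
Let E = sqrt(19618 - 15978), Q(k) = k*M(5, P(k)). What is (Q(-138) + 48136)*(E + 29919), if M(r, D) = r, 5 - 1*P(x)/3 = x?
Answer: 1419536874 + 94892*sqrt(910) ≈ 1.4224e+9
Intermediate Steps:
P(x) = 15 - 3*x
Q(k) = 5*k (Q(k) = k*5 = 5*k)
E = 2*sqrt(910) (E = sqrt(3640) = 2*sqrt(910) ≈ 60.332)
(Q(-138) + 48136)*(E + 29919) = (5*(-138) + 48136)*(2*sqrt(910) + 29919) = (-690 + 48136)*(29919 + 2*sqrt(910)) = 47446*(29919 + 2*sqrt(910)) = 1419536874 + 94892*sqrt(910)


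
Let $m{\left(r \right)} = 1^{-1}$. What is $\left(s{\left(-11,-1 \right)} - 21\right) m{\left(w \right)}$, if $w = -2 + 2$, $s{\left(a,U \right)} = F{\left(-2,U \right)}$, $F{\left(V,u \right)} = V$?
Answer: $-23$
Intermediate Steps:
$s{\left(a,U \right)} = -2$
$w = 0$
$m{\left(r \right)} = 1$
$\left(s{\left(-11,-1 \right)} - 21\right) m{\left(w \right)} = \left(-2 - 21\right) 1 = \left(-23\right) 1 = -23$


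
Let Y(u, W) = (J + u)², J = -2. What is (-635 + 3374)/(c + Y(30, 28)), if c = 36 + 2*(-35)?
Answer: 913/250 ≈ 3.6520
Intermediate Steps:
Y(u, W) = (-2 + u)²
c = -34 (c = 36 - 70 = -34)
(-635 + 3374)/(c + Y(30, 28)) = (-635 + 3374)/(-34 + (-2 + 30)²) = 2739/(-34 + 28²) = 2739/(-34 + 784) = 2739/750 = 2739*(1/750) = 913/250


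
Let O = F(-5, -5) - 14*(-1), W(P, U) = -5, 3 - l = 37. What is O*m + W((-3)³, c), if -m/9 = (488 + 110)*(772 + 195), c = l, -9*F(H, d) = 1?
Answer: -72283255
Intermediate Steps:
l = -34 (l = 3 - 1*37 = 3 - 37 = -34)
F(H, d) = -⅑ (F(H, d) = -⅑*1 = -⅑)
c = -34
m = -5204394 (m = -9*(488 + 110)*(772 + 195) = -5382*967 = -9*578266 = -5204394)
O = 125/9 (O = -⅑ - 14*(-1) = -⅑ + 14 = 125/9 ≈ 13.889)
O*m + W((-3)³, c) = (125/9)*(-5204394) - 5 = -72283250 - 5 = -72283255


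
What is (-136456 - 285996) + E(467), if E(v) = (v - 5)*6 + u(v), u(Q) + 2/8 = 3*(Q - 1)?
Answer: -1673129/4 ≈ -4.1828e+5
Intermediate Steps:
u(Q) = -13/4 + 3*Q (u(Q) = -¼ + 3*(Q - 1) = -¼ + 3*(-1 + Q) = -¼ + (-3 + 3*Q) = -13/4 + 3*Q)
E(v) = -133/4 + 9*v (E(v) = (v - 5)*6 + (-13/4 + 3*v) = (-5 + v)*6 + (-13/4 + 3*v) = (-30 + 6*v) + (-13/4 + 3*v) = -133/4 + 9*v)
(-136456 - 285996) + E(467) = (-136456 - 285996) + (-133/4 + 9*467) = -422452 + (-133/4 + 4203) = -422452 + 16679/4 = -1673129/4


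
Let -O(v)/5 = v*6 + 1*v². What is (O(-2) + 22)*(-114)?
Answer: -7068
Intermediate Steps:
O(v) = -30*v - 5*v² (O(v) = -5*(v*6 + 1*v²) = -5*(6*v + v²) = -5*(v² + 6*v) = -30*v - 5*v²)
(O(-2) + 22)*(-114) = (-5*(-2)*(6 - 2) + 22)*(-114) = (-5*(-2)*4 + 22)*(-114) = (40 + 22)*(-114) = 62*(-114) = -7068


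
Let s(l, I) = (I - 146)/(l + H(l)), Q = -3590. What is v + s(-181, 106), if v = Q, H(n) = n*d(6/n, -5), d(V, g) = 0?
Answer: -649750/181 ≈ -3589.8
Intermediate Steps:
H(n) = 0 (H(n) = n*0 = 0)
s(l, I) = (-146 + I)/l (s(l, I) = (I - 146)/(l + 0) = (-146 + I)/l)
v = -3590
v + s(-181, 106) = -3590 + (-146 + 106)/(-181) = -3590 - 1/181*(-40) = -3590 + 40/181 = -649750/181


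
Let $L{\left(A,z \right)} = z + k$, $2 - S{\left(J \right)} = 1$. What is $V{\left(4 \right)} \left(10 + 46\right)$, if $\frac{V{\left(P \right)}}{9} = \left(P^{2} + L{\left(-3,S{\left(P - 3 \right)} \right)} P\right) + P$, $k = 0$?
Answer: $12096$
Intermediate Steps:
$S{\left(J \right)} = 1$ ($S{\left(J \right)} = 2 - 1 = 1$)
$L{\left(A,z \right)} = z$ ($L{\left(A,z \right)} = z + 0 = z$)
$V{\left(P \right)} = 9 P^{2} + 18 P$ ($V{\left(P \right)} = 9 \left(\left(P^{2} + 1 P\right) + P\right) = 9 \left(\left(P^{2} + P\right) + P\right) = 9 \left(\left(P + P^{2}\right) + P\right) = 9 \left(P^{2} + 2 P\right) = 9 P^{2} + 18 P$)
$V{\left(4 \right)} \left(10 + 46\right) = 9 \cdot 4 \left(2 + 4\right) \left(10 + 46\right) = 9 \cdot 4 \cdot 6 \cdot 56 = 216 \cdot 56 = 12096$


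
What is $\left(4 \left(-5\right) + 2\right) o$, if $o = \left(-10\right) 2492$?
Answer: $448560$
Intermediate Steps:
$o = -24920$
$\left(4 \left(-5\right) + 2\right) o = \left(4 \left(-5\right) + 2\right) \left(-24920\right) = \left(-20 + 2\right) \left(-24920\right) = \left(-18\right) \left(-24920\right) = 448560$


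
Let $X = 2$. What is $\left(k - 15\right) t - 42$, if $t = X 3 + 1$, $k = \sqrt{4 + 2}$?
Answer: $-147 + 7 \sqrt{6} \approx -129.85$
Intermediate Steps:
$k = \sqrt{6} \approx 2.4495$
$t = 7$ ($t = 2 \cdot 3 + 1 = 6 + 1 = 7$)
$\left(k - 15\right) t - 42 = \left(\sqrt{6} - 15\right) 7 - 42 = \left(-15 + \sqrt{6}\right) 7 - 42 = \left(-105 + 7 \sqrt{6}\right) - 42 = -147 + 7 \sqrt{6}$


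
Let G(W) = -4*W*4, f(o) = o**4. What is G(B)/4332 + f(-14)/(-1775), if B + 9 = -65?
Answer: -41079128/1922325 ≈ -21.370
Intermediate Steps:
B = -74 (B = -9 - 65 = -74)
G(W) = -16*W
G(B)/4332 + f(-14)/(-1775) = -16*(-74)/4332 + (-14)**4/(-1775) = 1184*(1/4332) + 38416*(-1/1775) = 296/1083 - 38416/1775 = -41079128/1922325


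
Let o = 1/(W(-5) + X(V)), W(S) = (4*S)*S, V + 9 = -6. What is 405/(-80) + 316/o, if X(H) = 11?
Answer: 561135/16 ≈ 35071.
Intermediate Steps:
V = -15 (V = -9 - 6 = -15)
W(S) = 4*S²
o = 1/111 (o = 1/(4*(-5)² + 11) = 1/(4*25 + 11) = 1/(100 + 11) = 1/111 ≈ 0.0090090)
405/(-80) + 316/o = 405/(-80) + 316/(1/111) = 405*(-1/80) + 316*111 = -81/16 + 35076 = 561135/16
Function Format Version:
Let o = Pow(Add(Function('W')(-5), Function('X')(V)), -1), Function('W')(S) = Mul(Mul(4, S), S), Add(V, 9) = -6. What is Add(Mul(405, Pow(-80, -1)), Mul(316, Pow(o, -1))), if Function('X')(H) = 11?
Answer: Rational(561135, 16) ≈ 35071.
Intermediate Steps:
V = -15 (V = Add(-9, -6) = -15)
Function('W')(S) = Mul(4, Pow(S, 2))
o = Rational(1, 111) (o = Pow(Add(Mul(4, Pow(-5, 2)), 11), -1) = Pow(Add(Mul(4, 25), 11), -1) = Pow(Add(100, 11), -1) = Pow(111, -1) = Rational(1, 111) ≈ 0.0090090)
Add(Mul(405, Pow(-80, -1)), Mul(316, Pow(o, -1))) = Add(Mul(405, Pow(-80, -1)), Mul(316, Pow(Rational(1, 111), -1))) = Add(Mul(405, Rational(-1, 80)), Mul(316, 111)) = Add(Rational(-81, 16), 35076) = Rational(561135, 16)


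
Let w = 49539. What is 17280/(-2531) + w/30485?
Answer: -57342513/11022505 ≈ -5.2023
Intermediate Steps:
17280/(-2531) + w/30485 = 17280/(-2531) + 49539/30485 = 17280*(-1/2531) + 49539*(1/30485) = -17280/2531 + 7077/4355 = -57342513/11022505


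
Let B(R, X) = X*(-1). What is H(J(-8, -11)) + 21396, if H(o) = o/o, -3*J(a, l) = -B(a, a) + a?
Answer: 21397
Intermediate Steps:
B(R, X) = -X
J(a, l) = -2*a/3 (J(a, l) = -(-(-1)*a + a)/3 = -(a + a)/3 = -2*a/3)
H(o) = 1
H(J(-8, -11)) + 21396 = 1 + 21396 = 21397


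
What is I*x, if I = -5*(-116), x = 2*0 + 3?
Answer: 1740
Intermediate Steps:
x = 3 (x = 0 + 3 = 3)
I = 580
I*x = 580*3 = 1740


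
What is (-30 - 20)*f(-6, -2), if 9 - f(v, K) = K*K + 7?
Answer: 100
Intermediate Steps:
f(v, K) = 2 - K**2 (f(v, K) = 9 - (K*K + 7) = 9 - (K**2 + 7) = 9 - (7 + K**2) = 9 + (-7 - K**2) = 2 - K**2)
(-30 - 20)*f(-6, -2) = (-30 - 20)*(2 - 1*(-2)**2) = -50*(2 - 1*4) = -50*(2 - 4) = -50*(-2) = 100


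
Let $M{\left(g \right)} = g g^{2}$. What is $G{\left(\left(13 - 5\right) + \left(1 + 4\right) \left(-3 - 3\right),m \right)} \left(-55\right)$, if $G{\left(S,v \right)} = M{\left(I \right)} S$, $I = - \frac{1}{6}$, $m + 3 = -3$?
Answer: $- \frac{605}{108} \approx -5.6019$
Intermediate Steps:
$m = -6$ ($m = -3 - 3 = -6$)
$I = - \frac{1}{6}$ ($I = \left(-1\right) \frac{1}{6} = - \frac{1}{6} \approx -0.16667$)
$M{\left(g \right)} = g^{3}$
$G{\left(S,v \right)} = - \frac{S}{216}$ ($G{\left(S,v \right)} = \left(- \frac{1}{6}\right)^{3} S = - \frac{S}{216}$)
$G{\left(\left(13 - 5\right) + \left(1 + 4\right) \left(-3 - 3\right),m \right)} \left(-55\right) = - \frac{\left(13 - 5\right) + \left(1 + 4\right) \left(-3 - 3\right)}{216} \left(-55\right) = - \frac{8 + 5 \left(-6\right)}{216} \left(-55\right) = - \frac{8 - 30}{216} \left(-55\right) = \left(- \frac{1}{216}\right) \left(-22\right) \left(-55\right) = \frac{11}{108} \left(-55\right) = - \frac{605}{108}$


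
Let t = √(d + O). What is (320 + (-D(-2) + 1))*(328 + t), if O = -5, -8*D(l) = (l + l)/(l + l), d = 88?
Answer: 105329 + 2569*√83/8 ≈ 1.0825e+5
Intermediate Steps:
D(l) = -⅛ (D(l) = -(l + l)/(8*(l + l)) = -2*l/(8*(2*l)) = -2*l*1/(2*l)/8 = -⅛*1 = -⅛)
t = √83 (t = √(88 - 5) = √83 ≈ 9.1104)
(320 + (-D(-2) + 1))*(328 + t) = (320 + (-1*(-⅛) + 1))*(328 + √83) = (320 + (⅛ + 1))*(328 + √83) = (320 + 9/8)*(328 + √83) = 2569*(328 + √83)/8 = 105329 + 2569*√83/8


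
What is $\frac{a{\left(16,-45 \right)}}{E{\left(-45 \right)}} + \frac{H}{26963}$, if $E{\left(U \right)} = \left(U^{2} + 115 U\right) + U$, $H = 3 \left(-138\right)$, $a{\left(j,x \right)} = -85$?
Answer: $\frac{193825}{17229357} \approx 0.01125$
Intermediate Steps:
$H = -414$
$E{\left(U \right)} = U^{2} + 116 U$
$\frac{a{\left(16,-45 \right)}}{E{\left(-45 \right)}} + \frac{H}{26963} = - \frac{85}{\left(-45\right) \left(116 - 45\right)} - \frac{414}{26963} = - \frac{85}{\left(-45\right) 71} - \frac{414}{26963} = - \frac{85}{-3195} - \frac{414}{26963} = \left(-85\right) \left(- \frac{1}{3195}\right) - \frac{414}{26963} = \frac{17}{639} - \frac{414}{26963} = \frac{193825}{17229357}$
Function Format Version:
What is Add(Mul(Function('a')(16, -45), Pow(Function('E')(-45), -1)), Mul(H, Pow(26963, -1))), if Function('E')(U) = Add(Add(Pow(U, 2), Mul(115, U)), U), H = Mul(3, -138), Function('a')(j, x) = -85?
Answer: Rational(193825, 17229357) ≈ 0.011250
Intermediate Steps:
H = -414
Function('E')(U) = Add(Pow(U, 2), Mul(116, U))
Add(Mul(Function('a')(16, -45), Pow(Function('E')(-45), -1)), Mul(H, Pow(26963, -1))) = Add(Mul(-85, Pow(Mul(-45, Add(116, -45)), -1)), Mul(-414, Pow(26963, -1))) = Add(Mul(-85, Pow(Mul(-45, 71), -1)), Mul(-414, Rational(1, 26963))) = Add(Mul(-85, Pow(-3195, -1)), Rational(-414, 26963)) = Add(Mul(-85, Rational(-1, 3195)), Rational(-414, 26963)) = Add(Rational(17, 639), Rational(-414, 26963)) = Rational(193825, 17229357)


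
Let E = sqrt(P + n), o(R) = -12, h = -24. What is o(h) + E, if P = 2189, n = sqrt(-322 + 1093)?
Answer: -12 + sqrt(2189 + sqrt(771)) ≈ 35.083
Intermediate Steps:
n = sqrt(771) ≈ 27.767
E = sqrt(2189 + sqrt(771)) ≈ 47.083
o(h) + E = -12 + sqrt(2189 + sqrt(771))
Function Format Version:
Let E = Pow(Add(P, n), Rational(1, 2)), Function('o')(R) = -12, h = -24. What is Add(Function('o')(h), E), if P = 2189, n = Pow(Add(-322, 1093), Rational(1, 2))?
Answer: Add(-12, Pow(Add(2189, Pow(771, Rational(1, 2))), Rational(1, 2))) ≈ 35.083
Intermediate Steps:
n = Pow(771, Rational(1, 2)) ≈ 27.767
E = Pow(Add(2189, Pow(771, Rational(1, 2))), Rational(1, 2)) ≈ 47.083
Add(Function('o')(h), E) = Add(-12, Pow(Add(2189, Pow(771, Rational(1, 2))), Rational(1, 2)))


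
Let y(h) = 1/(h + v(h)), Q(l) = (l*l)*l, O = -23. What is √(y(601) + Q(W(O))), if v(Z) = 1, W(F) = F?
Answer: 3*I*√489929874/602 ≈ 110.3*I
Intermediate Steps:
Q(l) = l³ (Q(l) = l²*l = l³)
y(h) = 1/(1 + h) (y(h) = 1/(h + 1) = 1/(1 + h))
√(y(601) + Q(W(O))) = √(1/(1 + 601) + (-23)³) = √(1/602 - 12167) = √(-7324533/602) = 3*I*√489929874/602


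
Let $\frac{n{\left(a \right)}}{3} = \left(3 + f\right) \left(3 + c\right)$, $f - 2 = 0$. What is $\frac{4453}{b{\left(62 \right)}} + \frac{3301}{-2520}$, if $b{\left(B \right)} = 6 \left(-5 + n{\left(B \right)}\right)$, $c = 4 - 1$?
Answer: $\frac{63587}{8568} \approx 7.4214$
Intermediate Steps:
$f = 2$ ($f = 2 + 0 = 2$)
$c = 3$ ($c = 4 - 1 = 3$)
$n{\left(a \right)} = 90$ ($n{\left(a \right)} = 3 \left(3 + 2\right) \left(3 + 3\right) = 3 \cdot 5 \cdot 6 = 3 \cdot 30 = 90$)
$b{\left(B \right)} = 510$ ($b{\left(B \right)} = 6 \left(-5 + 90\right) = 6 \cdot 85 = 510$)
$\frac{4453}{b{\left(62 \right)}} + \frac{3301}{-2520} = \frac{4453}{510} + \frac{3301}{-2520} = 4453 \cdot \frac{1}{510} + 3301 \left(- \frac{1}{2520}\right) = \frac{4453}{510} - \frac{3301}{2520} = \frac{63587}{8568}$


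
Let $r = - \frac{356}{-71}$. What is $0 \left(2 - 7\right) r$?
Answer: $0$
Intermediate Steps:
$r = \frac{356}{71}$ ($r = \left(-356\right) \left(- \frac{1}{71}\right) = \frac{356}{71} \approx 5.0141$)
$0 \left(2 - 7\right) r = 0 \left(2 - 7\right) \frac{356}{71} = 0 \left(-5\right) \frac{356}{71} = 0 \cdot \frac{356}{71} = 0$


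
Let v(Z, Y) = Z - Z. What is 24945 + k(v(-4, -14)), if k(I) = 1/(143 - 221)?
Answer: 1945709/78 ≈ 24945.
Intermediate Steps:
v(Z, Y) = 0
k(I) = -1/78 (k(I) = 1/(-78) = -1/78)
24945 + k(v(-4, -14)) = 24945 - 1/78 = 1945709/78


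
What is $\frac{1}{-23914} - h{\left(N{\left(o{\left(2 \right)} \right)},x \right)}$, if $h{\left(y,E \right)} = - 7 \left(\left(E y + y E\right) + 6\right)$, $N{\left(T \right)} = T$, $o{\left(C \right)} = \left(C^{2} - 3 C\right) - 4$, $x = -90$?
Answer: $\frac{181794227}{23914} \approx 7602.0$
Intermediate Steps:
$o{\left(C \right)} = -4 + C^{2} - 3 C$
$h{\left(y,E \right)} = -42 - 14 E y$ ($h{\left(y,E \right)} = - 7 \left(\left(E y + E y\right) + 6\right) = - 7 \left(2 E y + 6\right) = - 7 \left(6 + 2 E y\right) = -42 - 14 E y$)
$\frac{1}{-23914} - h{\left(N{\left(o{\left(2 \right)} \right)},x \right)} = \frac{1}{-23914} - \left(-42 - - 1260 \left(-4 + 2^{2} - 6\right)\right) = - \frac{1}{23914} - \left(-42 - - 1260 \left(-4 + 4 - 6\right)\right) = - \frac{1}{23914} - \left(-42 - \left(-1260\right) \left(-6\right)\right) = - \frac{1}{23914} - \left(-42 - 7560\right) = - \frac{1}{23914} - -7602 = - \frac{1}{23914} + 7602 = \frac{181794227}{23914}$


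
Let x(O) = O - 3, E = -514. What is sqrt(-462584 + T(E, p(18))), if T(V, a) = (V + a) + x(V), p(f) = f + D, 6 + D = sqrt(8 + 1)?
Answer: 20*I*sqrt(1159) ≈ 680.88*I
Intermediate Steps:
D = -3 (D = -6 + sqrt(8 + 1) = -6 + sqrt(9) = -6 + 3 = -3)
x(O) = -3 + O
p(f) = -3 + f (p(f) = f - 3 = -3 + f)
T(V, a) = -3 + a + 2*V (T(V, a) = (V + a) + (-3 + V) = -3 + a + 2*V)
sqrt(-462584 + T(E, p(18))) = sqrt(-462584 + (-3 + (-3 + 18) + 2*(-514))) = sqrt(-462584 + (-3 + 15 - 1028)) = sqrt(-462584 - 1016) = sqrt(-463600) = 20*I*sqrt(1159)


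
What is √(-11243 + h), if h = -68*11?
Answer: I*√11991 ≈ 109.5*I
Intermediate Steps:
h = -748
√(-11243 + h) = √(-11243 - 748) = √(-11991) = I*√11991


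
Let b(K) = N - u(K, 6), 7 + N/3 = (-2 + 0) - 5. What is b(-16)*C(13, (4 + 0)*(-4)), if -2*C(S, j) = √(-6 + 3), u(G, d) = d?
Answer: 24*I*√3 ≈ 41.569*I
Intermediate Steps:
C(S, j) = -I*√3/2 (C(S, j) = -√(-6 + 3)/2 = -I*√3/2)
N = -42 (N = -21 + 3*((-2 + 0) - 5) = -21 + 3*(-2 - 5) = -21 + 3*(-7) = -21 - 21 = -42)
b(K) = -48 (b(K) = -42 - 1*6 = -42 - 6 = -48)
b(-16)*C(13, (4 + 0)*(-4)) = -(-24)*I*√3 = 24*I*√3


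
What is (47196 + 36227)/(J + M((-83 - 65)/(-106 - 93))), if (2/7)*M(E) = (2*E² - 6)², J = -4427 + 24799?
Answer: 130827218865023/32079620829586 ≈ 4.0782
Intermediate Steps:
J = 20372
M(E) = 7*(-6 + 2*E²)²/2 (M(E) = 7*(2*E² - 6)²/2 = 7*(-6 + 2*E²)²/2)
(47196 + 36227)/(J + M((-83 - 65)/(-106 - 93))) = (47196 + 36227)/(20372 + 14*(-3 + ((-83 - 65)/(-106 - 93))²)²) = 83423/(20372 + 14*(-3 + (-148/(-199))²)²) = 83423/(20372 + 14*(-3 + (-148*(-1/199))²)²) = 83423/(20372 + 14*(-3 + (148/199)²)²) = 83423/(20372 + 14*(-3 + 21904/39601)²) = 83423/(20372 + 14*(-96899/39601)²) = 83423/(20372 + 14*(9389416201/1568239201)) = 83423/(20372 + 131451826814/1568239201) = 83423/(32079620829586/1568239201) = 83423*(1568239201/32079620829586) = 130827218865023/32079620829586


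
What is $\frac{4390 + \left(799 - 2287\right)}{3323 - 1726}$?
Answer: $\frac{2902}{1597} \approx 1.8172$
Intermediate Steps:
$\frac{4390 + \left(799 - 2287\right)}{3323 - 1726} = \frac{4390 - 1488}{1597} = 2902 \cdot \frac{1}{1597} = \frac{2902}{1597}$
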